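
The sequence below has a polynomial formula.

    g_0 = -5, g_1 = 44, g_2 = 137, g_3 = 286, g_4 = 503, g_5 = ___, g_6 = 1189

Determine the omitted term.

Using the first 5 terms:
49, 93, 149, 217
44, 56, 68
12, 12
Constant third difference = 12.
Extend forward: 68 + 12 = 80;  217 + 80 = 297;  503 + 297 = 800

800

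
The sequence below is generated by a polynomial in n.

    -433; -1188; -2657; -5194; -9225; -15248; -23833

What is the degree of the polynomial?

-755, -1469, -2537, -4031, -6023, -8585
-714, -1068, -1494, -1992, -2562
-354, -426, -498, -570
-72, -72, -72
The fourth differences are constant, so the polynomial has degree 4.

4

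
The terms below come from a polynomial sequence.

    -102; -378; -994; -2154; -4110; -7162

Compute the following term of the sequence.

-276, -616, -1160, -1956, -3052
-340, -544, -796, -1096
-204, -252, -300
-48, -48
Fourth differences constant at -48.
-300 − 48 = -348;  -1096 − 348 = -1444;  -3052 − 1444 = -4496;  -7162 − 4496 = -11658

-11658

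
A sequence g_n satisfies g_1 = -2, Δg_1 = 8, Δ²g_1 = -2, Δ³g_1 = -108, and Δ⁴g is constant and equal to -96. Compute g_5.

-510

Build the table forward from the leading diagonal:
D4: -96, -96, -96, -96, -96
D3: -108, -204, -300, -396, -492
D2: -2, -110, -314, -614, -1010
D1: 8, 6, -104, -418, -1032
g: -2, 6, 12, -92, -510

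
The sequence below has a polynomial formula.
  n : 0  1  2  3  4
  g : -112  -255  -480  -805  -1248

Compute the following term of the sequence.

-143, -225, -325, -443
-82, -100, -118
-18, -18
Constant third difference = -18, so extend:
-118 − 18 = -136;  -443 − 136 = -579;  -1248 − 579 = -1827

-1827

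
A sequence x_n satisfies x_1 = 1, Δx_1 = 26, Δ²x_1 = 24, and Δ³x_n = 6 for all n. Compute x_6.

Build the table forward from the leading diagonal:
Third differences: 6  6  6  6  6  6
Second differences: 24  30  36  42  48  54
First differences: 26  50  80  116  158  206
x: 1  27  77  157  273  431

431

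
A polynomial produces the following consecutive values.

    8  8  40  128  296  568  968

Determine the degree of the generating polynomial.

First differences: 0, 32, 88, 168, 272, 400
Second differences: 32, 56, 80, 104, 128
Third differences: 24, 24, 24, 24
The third differences are constant, so the polynomial has degree 3.

3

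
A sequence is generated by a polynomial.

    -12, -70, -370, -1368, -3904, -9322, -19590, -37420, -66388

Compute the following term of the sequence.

-111054

-58  -300  -998  -2536  -5418  -10268  -17830  -28968
-242  -698  -1538  -2882  -4850  -7562  -11138
-456  -840  -1344  -1968  -2712  -3576
-384  -504  -624  -744  -864
-120  -120  -120  -120
The fifth differences are constant (-120).
-864 − 120 = -984;  -3576 − 984 = -4560;  -11138 − 4560 = -15698;  -28968 − 15698 = -44666;  -66388 − 44666 = -111054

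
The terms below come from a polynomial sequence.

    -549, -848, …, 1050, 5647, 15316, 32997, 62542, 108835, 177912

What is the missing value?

Using the last 7 terms:
First differences: 4597, 9669, 17681, 29545, 46293, 69077
Second differences: 5072, 8012, 11864, 16748, 22784
Third differences: 2940, 3852, 4884, 6036
Fourth differences: 912, 1032, 1152
Fifth differences: 120, 120
Constant fifth difference = 120.
Extend backward: 912 − 120 = 792;  2940 − 792 = 2148;  5072 − 2148 = 2924;  4597 − 2924 = 1673;  1050 − 1673 = -623

-623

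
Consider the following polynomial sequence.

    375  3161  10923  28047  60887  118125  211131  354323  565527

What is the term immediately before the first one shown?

-213

Δ: 2786  7762  17124  32840  57238  93006  143192  211204
Δ²: 4976  9362  15716  24398  35768  50186  68012
Δ³: 4386  6354  8682  11370  14418  17826
Δ⁴: 1968  2328  2688  3048  3408
Δ⁵: 360  360  360  360
The fifth differences are constant at 360.
Work back: 1968 − 360 = 1608;  4386 − 1608 = 2778;  4976 − 2778 = 2198;  2786 − 2198 = 588;  375 − 588 = -213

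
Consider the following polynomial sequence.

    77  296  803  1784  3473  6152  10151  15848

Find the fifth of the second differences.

1320

D1: 219, 507, 981, 1689, 2679, 3999, 5697
D2: 288, 474, 708, 990, 1320, 1698
D3: 186, 234, 282, 330, 378
D4: 48, 48, 48, 48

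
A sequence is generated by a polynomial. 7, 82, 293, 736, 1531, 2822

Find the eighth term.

75, 211, 443, 795, 1291
136, 232, 352, 496
96, 120, 144
24, 24
Fourth differences constant at 24.
144 + 24 = 168;  496 + 168 = 664;  1291 + 664 = 1955;  2822 + 1955 = 4777
168 + 24 = 192;  664 + 192 = 856;  1955 + 856 = 2811;  4777 + 2811 = 7588

7588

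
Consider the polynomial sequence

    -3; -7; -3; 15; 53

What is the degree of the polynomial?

3

First differences: -4, 4, 18, 38
Second differences: 8, 14, 20
Third differences: 6, 6
The third differences are constant, so the polynomial has degree 3.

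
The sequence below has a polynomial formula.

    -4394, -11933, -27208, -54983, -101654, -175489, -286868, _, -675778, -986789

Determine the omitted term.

-448523

Using the first 7 terms:
-7539  -15275  -27775  -46671  -73835  -111379
-7736  -12500  -18896  -27164  -37544
-4764  -6396  -8268  -10380
-1632  -1872  -2112
-240  -240
Constant fifth difference = -240.
Extend forward: -2112 − 240 = -2352;  -10380 − 2352 = -12732;  -37544 − 12732 = -50276;  -111379 − 50276 = -161655;  -286868 − 161655 = -448523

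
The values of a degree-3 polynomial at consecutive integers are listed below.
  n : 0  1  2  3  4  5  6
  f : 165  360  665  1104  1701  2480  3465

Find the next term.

First differences: 195  305  439  597  779  985
Second differences: 110  134  158  182  206
Third differences: 24  24  24  24
Third differences constant at 24.
206 + 24 = 230;  985 + 230 = 1215;  3465 + 1215 = 4680

4680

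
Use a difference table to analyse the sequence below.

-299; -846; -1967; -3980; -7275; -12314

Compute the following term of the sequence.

D1: -547, -1121, -2013, -3295, -5039
D2: -574, -892, -1282, -1744
D3: -318, -390, -462
D4: -72, -72
Fourth differences constant at -72.
-462 − 72 = -534;  -1744 − 534 = -2278;  -5039 − 2278 = -7317;  -12314 − 7317 = -19631

-19631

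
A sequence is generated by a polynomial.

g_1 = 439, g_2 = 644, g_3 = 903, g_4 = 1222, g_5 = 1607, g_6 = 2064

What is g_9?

First differences: 205 , 259 , 319 , 385 , 457
Second differences: 54 , 60 , 66 , 72
Third differences: 6 , 6 , 6
Constant third difference = 6, so extend:
72 + 6 = 78;  457 + 78 = 535;  2064 + 535 = 2599
78 + 6 = 84;  535 + 84 = 619;  2599 + 619 = 3218
84 + 6 = 90;  619 + 90 = 709;  3218 + 709 = 3927

3927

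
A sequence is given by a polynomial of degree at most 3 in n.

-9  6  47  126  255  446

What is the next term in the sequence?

711

D1: 15  41  79  129  191
D2: 26  38  50  62
D3: 12  12  12
The third differences are constant (12).
62 + 12 = 74;  191 + 74 = 265;  446 + 265 = 711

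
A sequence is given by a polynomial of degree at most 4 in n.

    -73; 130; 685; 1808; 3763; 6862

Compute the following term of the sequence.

11465

D1: 203 , 555 , 1123 , 1955 , 3099
D2: 352 , 568 , 832 , 1144
D3: 216 , 264 , 312
D4: 48 , 48
Fourth differences constant at 48.
312 + 48 = 360;  1144 + 360 = 1504;  3099 + 1504 = 4603;  6862 + 4603 = 11465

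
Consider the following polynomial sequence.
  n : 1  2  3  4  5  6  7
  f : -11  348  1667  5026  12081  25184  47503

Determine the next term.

83142

First differences: 359, 1319, 3359, 7055, 13103, 22319
Second differences: 960, 2040, 3696, 6048, 9216
Third differences: 1080, 1656, 2352, 3168
Fourth differences: 576, 696, 816
Fifth differences: 120, 120
Fifth differences constant at 120.
816 + 120 = 936;  3168 + 936 = 4104;  9216 + 4104 = 13320;  22319 + 13320 = 35639;  47503 + 35639 = 83142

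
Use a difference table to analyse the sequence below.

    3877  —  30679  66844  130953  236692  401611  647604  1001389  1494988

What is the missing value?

12156

Using the last 8 terms:
D1: 36165  64109  105739  164919  245993  353785  493599
D2: 27944  41630  59180  81074  107792  139814
D3: 13686  17550  21894  26718  32022
D4: 3864  4344  4824  5304
D5: 480  480  480
Constant fifth difference = 480.
Extend backward: 3864 − 480 = 3384;  13686 − 3384 = 10302;  27944 − 10302 = 17642;  36165 − 17642 = 18523;  30679 − 18523 = 12156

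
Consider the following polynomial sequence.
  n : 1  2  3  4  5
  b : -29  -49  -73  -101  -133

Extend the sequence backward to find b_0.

D1: -20, -24, -28, -32
D2: -4, -4, -4
The second differences are constant at -4.
Work back: -20 + 4 = -16;  -29 + 16 = -13

-13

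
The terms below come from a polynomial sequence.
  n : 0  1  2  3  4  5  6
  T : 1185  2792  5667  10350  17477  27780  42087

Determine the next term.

61322

1607, 2875, 4683, 7127, 10303, 14307
1268, 1808, 2444, 3176, 4004
540, 636, 732, 828
96, 96, 96
The fourth differences are constant (96).
828 + 96 = 924;  4004 + 924 = 4928;  14307 + 4928 = 19235;  42087 + 19235 = 61322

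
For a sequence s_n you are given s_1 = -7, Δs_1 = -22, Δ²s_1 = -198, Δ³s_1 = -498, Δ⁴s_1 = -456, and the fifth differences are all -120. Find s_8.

Build the table forward from the leading diagonal:
D5: -120, -120, -120, -120, -120, -120, -120, -120
D4: -456, -576, -696, -816, -936, -1056, -1176, -1296
D3: -498, -954, -1530, -2226, -3042, -3978, -5034, -6210
D2: -198, -696, -1650, -3180, -5406, -8448, -12426, -17460
D1: -22, -220, -916, -2566, -5746, -11152, -19600, -32026
s: -7, -29, -249, -1165, -3731, -9477, -20629, -40229

-40229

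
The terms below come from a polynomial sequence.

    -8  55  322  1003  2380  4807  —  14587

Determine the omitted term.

8710

Using the first 6 terms:
D1: 63  267  681  1377  2427
D2: 204  414  696  1050
D3: 210  282  354
D4: 72  72
Constant fourth difference = 72.
Extend forward: 354 + 72 = 426;  1050 + 426 = 1476;  2427 + 1476 = 3903;  4807 + 3903 = 8710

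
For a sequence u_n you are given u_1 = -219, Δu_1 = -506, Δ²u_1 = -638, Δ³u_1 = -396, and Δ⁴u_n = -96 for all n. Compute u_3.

Build the table forward from the leading diagonal:
Δ⁴: -96, -96, -96
Δ³: -396, -492, -588
Δ²: -638, -1034, -1526
Δ: -506, -1144, -2178
u: -219, -725, -1869

-1869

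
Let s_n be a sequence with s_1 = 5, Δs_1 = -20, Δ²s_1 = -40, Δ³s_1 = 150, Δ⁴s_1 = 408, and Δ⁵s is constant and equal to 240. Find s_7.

9845

Build the table forward from the leading diagonal:
Fifth differences: 240, 240, 240, 240, 240, 240, 240
Fourth differences: 408, 648, 888, 1128, 1368, 1608, 1848
Third differences: 150, 558, 1206, 2094, 3222, 4590, 6198
Second differences: -40, 110, 668, 1874, 3968, 7190, 11780
First differences: -20, -60, 50, 718, 2592, 6560, 13750
s: 5, -15, -75, -25, 693, 3285, 9845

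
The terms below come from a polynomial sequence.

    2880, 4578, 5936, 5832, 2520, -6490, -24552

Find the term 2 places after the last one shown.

-106288

1698, 1358, -104, -3312, -9010, -18062
-340, -1462, -3208, -5698, -9052
-1122, -1746, -2490, -3354
-624, -744, -864
-120, -120
Constant fifth difference = -120, so extend:
-864 − 120 = -984;  -3354 − 984 = -4338;  -9052 − 4338 = -13390;  -18062 − 13390 = -31452;  -24552 − 31452 = -56004
-984 − 120 = -1104;  -4338 − 1104 = -5442;  -13390 − 5442 = -18832;  -31452 − 18832 = -50284;  -56004 − 50284 = -106288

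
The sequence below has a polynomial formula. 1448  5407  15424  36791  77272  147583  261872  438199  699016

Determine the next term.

3959, 10017, 21367, 40481, 70311, 114289, 176327, 260817
6058, 11350, 19114, 29830, 43978, 62038, 84490
5292, 7764, 10716, 14148, 18060, 22452
2472, 2952, 3432, 3912, 4392
480, 480, 480, 480
The fifth differences are constant (480).
4392 + 480 = 4872;  22452 + 4872 = 27324;  84490 + 27324 = 111814;  260817 + 111814 = 372631;  699016 + 372631 = 1071647

1071647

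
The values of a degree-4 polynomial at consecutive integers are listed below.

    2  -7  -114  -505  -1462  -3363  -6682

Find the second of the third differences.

Δ: -9, -107, -391, -957, -1901, -3319
Δ²: -98, -284, -566, -944, -1418
Δ³: -186, -282, -378, -474
Δ⁴: -96, -96, -96

-282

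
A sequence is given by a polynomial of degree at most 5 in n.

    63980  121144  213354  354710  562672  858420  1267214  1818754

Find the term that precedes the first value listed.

30762

First differences: 57164  92210  141356  207962  295748  408794  551540
Second differences: 35046  49146  66606  87786  113046  142746
Third differences: 14100  17460  21180  25260  29700
Fourth differences: 3360  3720  4080  4440
Fifth differences: 360  360  360
The fifth differences are constant at 360.
Work back: 3360 − 360 = 3000;  14100 − 3000 = 11100;  35046 − 11100 = 23946;  57164 − 23946 = 33218;  63980 − 33218 = 30762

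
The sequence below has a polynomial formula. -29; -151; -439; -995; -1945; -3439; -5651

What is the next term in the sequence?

-122  -288  -556  -950  -1494  -2212
-166  -268  -394  -544  -718
-102  -126  -150  -174
-24  -24  -24
The fourth differences are constant (-24).
-174 − 24 = -198;  -718 − 198 = -916;  -2212 − 916 = -3128;  -5651 − 3128 = -8779

-8779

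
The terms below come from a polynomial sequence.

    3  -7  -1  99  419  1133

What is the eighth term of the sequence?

4679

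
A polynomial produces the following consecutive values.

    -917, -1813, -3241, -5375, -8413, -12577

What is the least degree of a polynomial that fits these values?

4

First differences: -896, -1428, -2134, -3038, -4164
Second differences: -532, -706, -904, -1126
Third differences: -174, -198, -222
Fourth differences: -24, -24
The fourth differences are constant, so the polynomial has degree 4.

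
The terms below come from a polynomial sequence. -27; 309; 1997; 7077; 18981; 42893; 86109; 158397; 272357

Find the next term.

443781

D1: 336, 1688, 5080, 11904, 23912, 43216, 72288, 113960
D2: 1352, 3392, 6824, 12008, 19304, 29072, 41672
D3: 2040, 3432, 5184, 7296, 9768, 12600
D4: 1392, 1752, 2112, 2472, 2832
D5: 360, 360, 360, 360
The fifth differences are constant (360).
2832 + 360 = 3192;  12600 + 3192 = 15792;  41672 + 15792 = 57464;  113960 + 57464 = 171424;  272357 + 171424 = 443781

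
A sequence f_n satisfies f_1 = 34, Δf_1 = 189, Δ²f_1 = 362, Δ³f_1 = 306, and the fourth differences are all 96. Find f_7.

14158

Build the table forward from the leading diagonal:
Δ⁴: 96, 96, 96, 96, 96, 96, 96
Δ³: 306, 402, 498, 594, 690, 786, 882
Δ²: 362, 668, 1070, 1568, 2162, 2852, 3638
Δ: 189, 551, 1219, 2289, 3857, 6019, 8871
f: 34, 223, 774, 1993, 4282, 8139, 14158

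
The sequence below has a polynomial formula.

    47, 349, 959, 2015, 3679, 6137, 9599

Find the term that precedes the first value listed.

-61

D1: 302  610  1056  1664  2458  3462
D2: 308  446  608  794  1004
D3: 138  162  186  210
D4: 24  24  24
The fourth differences are constant at 24.
Work back: 138 − 24 = 114;  308 − 114 = 194;  302 − 194 = 108;  47 − 108 = -61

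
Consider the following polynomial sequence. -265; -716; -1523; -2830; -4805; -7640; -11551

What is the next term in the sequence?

Δ: -451  -807  -1307  -1975  -2835  -3911
Δ²: -356  -500  -668  -860  -1076
Δ³: -144  -168  -192  -216
Δ⁴: -24  -24  -24
Fourth differences constant at -24.
-216 − 24 = -240;  -1076 − 240 = -1316;  -3911 − 1316 = -5227;  -11551 − 5227 = -16778

-16778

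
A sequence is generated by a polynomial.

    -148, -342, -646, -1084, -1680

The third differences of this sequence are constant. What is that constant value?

D1: -194, -304, -438, -596
D2: -110, -134, -158
D3: -24, -24

-24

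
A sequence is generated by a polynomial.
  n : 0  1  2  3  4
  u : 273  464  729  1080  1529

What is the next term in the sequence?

2088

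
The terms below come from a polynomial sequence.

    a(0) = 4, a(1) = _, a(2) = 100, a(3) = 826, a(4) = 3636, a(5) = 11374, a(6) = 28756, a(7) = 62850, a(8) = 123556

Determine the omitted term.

Using the last 7 terms:
726  2810  7738  17382  34094  60706
2084  4928  9644  16712  26612
2844  4716  7068  9900
1872  2352  2832
480  480
Constant fifth difference = 480.
Extend backward: 1872 − 480 = 1392;  2844 − 1392 = 1452;  2084 − 1452 = 632;  726 − 632 = 94;  100 − 94 = 6

6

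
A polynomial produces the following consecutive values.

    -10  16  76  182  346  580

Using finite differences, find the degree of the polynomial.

First differences: 26, 60, 106, 164, 234
Second differences: 34, 46, 58, 70
Third differences: 12, 12, 12
The third differences are constant, so the polynomial has degree 3.

3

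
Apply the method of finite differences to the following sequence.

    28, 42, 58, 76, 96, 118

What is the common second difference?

First differences: 14, 16, 18, 20, 22
Second differences: 2, 2, 2, 2

2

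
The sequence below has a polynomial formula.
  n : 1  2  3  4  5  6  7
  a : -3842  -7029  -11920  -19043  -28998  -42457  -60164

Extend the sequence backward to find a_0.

-1903

First differences: -3187  -4891  -7123  -9955  -13459  -17707
Second differences: -1704  -2232  -2832  -3504  -4248
Third differences: -528  -600  -672  -744
Fourth differences: -72  -72  -72
The fourth differences are constant at -72.
Work back: -528 + 72 = -456;  -1704 + 456 = -1248;  -3187 + 1248 = -1939;  -3842 + 1939 = -1903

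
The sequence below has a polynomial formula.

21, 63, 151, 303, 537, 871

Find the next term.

1323

D1: 42 , 88 , 152 , 234 , 334
D2: 46 , 64 , 82 , 100
D3: 18 , 18 , 18
The third differences are constant (18).
100 + 18 = 118;  334 + 118 = 452;  871 + 452 = 1323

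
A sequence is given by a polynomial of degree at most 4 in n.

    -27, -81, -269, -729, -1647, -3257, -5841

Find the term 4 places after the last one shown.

Δ: -54, -188, -460, -918, -1610, -2584
Δ²: -134, -272, -458, -692, -974
Δ³: -138, -186, -234, -282
Δ⁴: -48, -48, -48
The fourth differences are constant (-48).
-282 − 48 = -330;  -974 − 330 = -1304;  -2584 − 1304 = -3888;  -5841 − 3888 = -9729
-330 − 48 = -378;  -1304 − 378 = -1682;  -3888 − 1682 = -5570;  -9729 − 5570 = -15299
-378 − 48 = -426;  -1682 − 426 = -2108;  -5570 − 2108 = -7678;  -15299 − 7678 = -22977
-426 − 48 = -474;  -2108 − 474 = -2582;  -7678 − 2582 = -10260;  -22977 − 10260 = -33237

-33237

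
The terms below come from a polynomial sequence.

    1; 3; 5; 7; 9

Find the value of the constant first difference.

Δ: 2, 2, 2, 2

2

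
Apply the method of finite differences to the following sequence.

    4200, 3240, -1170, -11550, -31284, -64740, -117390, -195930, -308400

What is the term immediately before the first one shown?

3486

First differences: -960, -4410, -10380, -19734, -33456, -52650, -78540, -112470
Second differences: -3450, -5970, -9354, -13722, -19194, -25890, -33930
Third differences: -2520, -3384, -4368, -5472, -6696, -8040
Fourth differences: -864, -984, -1104, -1224, -1344
Fifth differences: -120, -120, -120, -120
The fifth differences are constant at -120.
Work back: -864 + 120 = -744;  -2520 + 744 = -1776;  -3450 + 1776 = -1674;  -960 + 1674 = 714;  4200 − 714 = 3486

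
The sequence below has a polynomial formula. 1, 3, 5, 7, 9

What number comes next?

11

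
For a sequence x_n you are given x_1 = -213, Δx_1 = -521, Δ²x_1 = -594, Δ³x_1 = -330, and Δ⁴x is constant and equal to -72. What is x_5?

-7253

Build the table forward from the leading diagonal:
Fourth differences: -72  -72  -72  -72  -72
Third differences: -330  -402  -474  -546  -618
Second differences: -594  -924  -1326  -1800  -2346
First differences: -521  -1115  -2039  -3365  -5165
x: -213  -734  -1849  -3888  -7253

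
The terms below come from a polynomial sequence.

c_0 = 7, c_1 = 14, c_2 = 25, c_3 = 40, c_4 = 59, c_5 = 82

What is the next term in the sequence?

109

7 , 11 , 15 , 19 , 23
4 , 4 , 4 , 4
Second differences constant at 4.
23 + 4 = 27;  82 + 27 = 109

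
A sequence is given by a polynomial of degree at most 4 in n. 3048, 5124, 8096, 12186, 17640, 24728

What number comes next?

33744

First differences: 2076 , 2972 , 4090 , 5454 , 7088
Second differences: 896 , 1118 , 1364 , 1634
Third differences: 222 , 246 , 270
Fourth differences: 24 , 24
The fourth differences are constant (24).
270 + 24 = 294;  1634 + 294 = 1928;  7088 + 1928 = 9016;  24728 + 9016 = 33744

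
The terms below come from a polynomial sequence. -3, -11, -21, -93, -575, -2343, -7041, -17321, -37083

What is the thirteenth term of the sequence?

-346071

D1: -8  -10  -72  -482  -1768  -4698  -10280  -19762
D2: -2  -62  -410  -1286  -2930  -5582  -9482
D3: -60  -348  -876  -1644  -2652  -3900
D4: -288  -528  -768  -1008  -1248
D5: -240  -240  -240  -240
Fifth differences constant at -240.
-1248 − 240 = -1488;  -3900 − 1488 = -5388;  -9482 − 5388 = -14870;  -19762 − 14870 = -34632;  -37083 − 34632 = -71715
-1488 − 240 = -1728;  -5388 − 1728 = -7116;  -14870 − 7116 = -21986;  -34632 − 21986 = -56618;  -71715 − 56618 = -128333
-1728 − 240 = -1968;  -7116 − 1968 = -9084;  -21986 − 9084 = -31070;  -56618 − 31070 = -87688;  -128333 − 87688 = -216021
-1968 − 240 = -2208;  -9084 − 2208 = -11292;  -31070 − 11292 = -42362;  -87688 − 42362 = -130050;  -216021 − 130050 = -346071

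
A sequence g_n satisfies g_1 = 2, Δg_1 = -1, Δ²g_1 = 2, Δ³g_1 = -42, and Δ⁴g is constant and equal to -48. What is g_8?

-3113

Build the table forward from the leading diagonal:
D4: -48, -48, -48, -48, -48, -48, -48, -48
D3: -42, -90, -138, -186, -234, -282, -330, -378
D2: 2, -40, -130, -268, -454, -688, -970, -1300
D1: -1, 1, -39, -169, -437, -891, -1579, -2549
g: 2, 1, 2, -37, -206, -643, -1534, -3113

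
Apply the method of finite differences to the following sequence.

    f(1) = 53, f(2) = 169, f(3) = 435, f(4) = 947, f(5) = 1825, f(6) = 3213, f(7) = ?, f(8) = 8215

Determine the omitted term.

Using the first 6 terms:
First differences: 116  266  512  878  1388
Second differences: 150  246  366  510
Third differences: 96  120  144
Fourth differences: 24  24
Constant fourth difference = 24.
Extend forward: 144 + 24 = 168;  510 + 168 = 678;  1388 + 678 = 2066;  3213 + 2066 = 5279

5279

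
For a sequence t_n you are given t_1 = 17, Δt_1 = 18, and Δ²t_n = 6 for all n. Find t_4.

89

Build the table forward from the leading diagonal:
D2: 6, 6, 6, 6
D1: 18, 24, 30, 36
t: 17, 35, 59, 89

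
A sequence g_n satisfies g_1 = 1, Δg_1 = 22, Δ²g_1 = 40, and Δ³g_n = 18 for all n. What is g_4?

205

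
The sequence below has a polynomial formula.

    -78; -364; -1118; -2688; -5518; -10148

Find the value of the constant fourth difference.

Δ: -286, -754, -1570, -2830, -4630
Δ²: -468, -816, -1260, -1800
Δ³: -348, -444, -540
Δ⁴: -96, -96

-96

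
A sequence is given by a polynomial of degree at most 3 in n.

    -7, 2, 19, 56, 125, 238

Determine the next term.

407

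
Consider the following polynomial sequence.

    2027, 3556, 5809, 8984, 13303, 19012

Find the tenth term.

61508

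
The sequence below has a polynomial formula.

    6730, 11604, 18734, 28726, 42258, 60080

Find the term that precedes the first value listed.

D1: 4874, 7130, 9992, 13532, 17822
D2: 2256, 2862, 3540, 4290
D3: 606, 678, 750
D4: 72, 72
The fourth differences are constant at 72.
Work back: 606 − 72 = 534;  2256 − 534 = 1722;  4874 − 1722 = 3152;  6730 − 3152 = 3578

3578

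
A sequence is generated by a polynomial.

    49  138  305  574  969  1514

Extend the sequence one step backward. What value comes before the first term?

D1: 89, 167, 269, 395, 545
D2: 78, 102, 126, 150
D3: 24, 24, 24
The third differences are constant at 24.
Work back: 78 − 24 = 54;  89 − 54 = 35;  49 − 35 = 14

14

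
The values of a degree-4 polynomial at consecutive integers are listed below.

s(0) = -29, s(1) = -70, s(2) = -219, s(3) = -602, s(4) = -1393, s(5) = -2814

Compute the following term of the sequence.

-5135

Δ: -41, -149, -383, -791, -1421
Δ²: -108, -234, -408, -630
Δ³: -126, -174, -222
Δ⁴: -48, -48
The fourth differences are constant (-48).
-222 − 48 = -270;  -630 − 270 = -900;  -1421 − 900 = -2321;  -2814 − 2321 = -5135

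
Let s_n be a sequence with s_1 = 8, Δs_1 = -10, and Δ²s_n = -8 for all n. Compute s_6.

-122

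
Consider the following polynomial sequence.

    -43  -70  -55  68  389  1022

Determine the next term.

-27, 15, 123, 321, 633
42, 108, 198, 312
66, 90, 114
24, 24
The fourth differences are constant (24).
114 + 24 = 138;  312 + 138 = 450;  633 + 450 = 1083;  1022 + 1083 = 2105

2105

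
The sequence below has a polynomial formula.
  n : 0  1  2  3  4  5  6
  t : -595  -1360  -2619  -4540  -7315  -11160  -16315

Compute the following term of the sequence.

-23044

D1: -765, -1259, -1921, -2775, -3845, -5155
D2: -494, -662, -854, -1070, -1310
D3: -168, -192, -216, -240
D4: -24, -24, -24
The fourth differences are constant (-24).
-240 − 24 = -264;  -1310 − 264 = -1574;  -5155 − 1574 = -6729;  -16315 − 6729 = -23044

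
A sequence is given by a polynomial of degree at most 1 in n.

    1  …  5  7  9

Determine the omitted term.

3

Using the last 3 terms:
Δ: 2, 2
Constant first difference = 2.
Extend backward: 5 − 2 = 3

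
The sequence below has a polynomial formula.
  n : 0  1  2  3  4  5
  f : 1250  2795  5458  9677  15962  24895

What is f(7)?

First differences: 1545, 2663, 4219, 6285, 8933
Second differences: 1118, 1556, 2066, 2648
Third differences: 438, 510, 582
Fourth differences: 72, 72
Constant fourth difference = 72, so extend:
582 + 72 = 654;  2648 + 654 = 3302;  8933 + 3302 = 12235;  24895 + 12235 = 37130
654 + 72 = 726;  3302 + 726 = 4028;  12235 + 4028 = 16263;  37130 + 16263 = 53393

53393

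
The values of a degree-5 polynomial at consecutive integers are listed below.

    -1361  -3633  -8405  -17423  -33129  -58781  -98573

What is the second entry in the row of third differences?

-2442

First differences: -2272, -4772, -9018, -15706, -25652, -39792
Second differences: -2500, -4246, -6688, -9946, -14140
Third differences: -1746, -2442, -3258, -4194
Fourth differences: -696, -816, -936
Fifth differences: -120, -120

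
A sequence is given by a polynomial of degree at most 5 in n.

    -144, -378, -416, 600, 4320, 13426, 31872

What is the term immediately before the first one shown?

-20

D1: -234  -38  1016  3720  9106  18446
D2: 196  1054  2704  5386  9340
D3: 858  1650  2682  3954
D4: 792  1032  1272
D5: 240  240
The fifth differences are constant at 240.
Work back: 792 − 240 = 552;  858 − 552 = 306;  196 − 306 = -110;  -234 + 110 = -124;  -144 + 124 = -20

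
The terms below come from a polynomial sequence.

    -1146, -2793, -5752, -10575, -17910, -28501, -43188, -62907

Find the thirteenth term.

-276462

Δ: -1647 , -2959 , -4823 , -7335 , -10591 , -14687 , -19719
Δ²: -1312 , -1864 , -2512 , -3256 , -4096 , -5032
Δ³: -552 , -648 , -744 , -840 , -936
Δ⁴: -96 , -96 , -96 , -96
The fourth differences are constant (-96).
-936 − 96 = -1032;  -5032 − 1032 = -6064;  -19719 − 6064 = -25783;  -62907 − 25783 = -88690
-1032 − 96 = -1128;  -6064 − 1128 = -7192;  -25783 − 7192 = -32975;  -88690 − 32975 = -121665
-1128 − 96 = -1224;  -7192 − 1224 = -8416;  -32975 − 8416 = -41391;  -121665 − 41391 = -163056
-1224 − 96 = -1320;  -8416 − 1320 = -9736;  -41391 − 9736 = -51127;  -163056 − 51127 = -214183
-1320 − 96 = -1416;  -9736 − 1416 = -11152;  -51127 − 11152 = -62279;  -214183 − 62279 = -276462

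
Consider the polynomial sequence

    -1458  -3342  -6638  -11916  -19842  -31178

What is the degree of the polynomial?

4

First differences: -1884, -3296, -5278, -7926, -11336
Second differences: -1412, -1982, -2648, -3410
Third differences: -570, -666, -762
Fourth differences: -96, -96
The fourth differences are constant, so the polynomial has degree 4.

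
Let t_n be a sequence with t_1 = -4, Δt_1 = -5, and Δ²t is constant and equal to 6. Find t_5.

12

Build the table forward from the leading diagonal:
Second differences: 6  6  6  6  6
First differences: -5  1  7  13  19
t: -4  -9  -8  -1  12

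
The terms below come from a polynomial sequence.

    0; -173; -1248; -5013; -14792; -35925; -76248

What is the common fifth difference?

-480

Δ: -173, -1075, -3765, -9779, -21133, -40323
Δ²: -902, -2690, -6014, -11354, -19190
Δ³: -1788, -3324, -5340, -7836
Δ⁴: -1536, -2016, -2496
Δ⁵: -480, -480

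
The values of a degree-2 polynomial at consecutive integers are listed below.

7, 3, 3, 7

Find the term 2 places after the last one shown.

First differences: -4, 0, 4
Second differences: 4, 4
The second differences are constant (4).
4 + 4 = 8;  7 + 8 = 15
8 + 4 = 12;  15 + 12 = 27

27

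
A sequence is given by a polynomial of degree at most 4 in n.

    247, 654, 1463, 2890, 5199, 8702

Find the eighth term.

20778

D1: 407, 809, 1427, 2309, 3503
D2: 402, 618, 882, 1194
D3: 216, 264, 312
D4: 48, 48
Constant fourth difference = 48, so extend:
312 + 48 = 360;  1194 + 360 = 1554;  3503 + 1554 = 5057;  8702 + 5057 = 13759
360 + 48 = 408;  1554 + 408 = 1962;  5057 + 1962 = 7019;  13759 + 7019 = 20778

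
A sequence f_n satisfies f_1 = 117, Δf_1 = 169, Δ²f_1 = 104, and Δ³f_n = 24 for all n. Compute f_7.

Build the table forward from the leading diagonal:
Third differences: 24  24  24  24  24  24  24
Second differences: 104  128  152  176  200  224  248
First differences: 169  273  401  553  729  929  1153
f: 117  286  559  960  1513  2242  3171

3171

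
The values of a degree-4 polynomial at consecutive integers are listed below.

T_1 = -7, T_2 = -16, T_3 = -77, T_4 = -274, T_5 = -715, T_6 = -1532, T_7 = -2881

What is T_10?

Δ: -9 , -61 , -197 , -441 , -817 , -1349
Δ²: -52 , -136 , -244 , -376 , -532
Δ³: -84 , -108 , -132 , -156
Δ⁴: -24 , -24 , -24
Fourth differences constant at -24.
-156 − 24 = -180;  -532 − 180 = -712;  -1349 − 712 = -2061;  -2881 − 2061 = -4942
-180 − 24 = -204;  -712 − 204 = -916;  -2061 − 916 = -2977;  -4942 − 2977 = -7919
-204 − 24 = -228;  -916 − 228 = -1144;  -2977 − 1144 = -4121;  -7919 − 4121 = -12040

-12040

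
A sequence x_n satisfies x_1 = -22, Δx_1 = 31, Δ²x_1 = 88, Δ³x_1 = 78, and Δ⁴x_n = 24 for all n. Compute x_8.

5613

Build the table forward from the leading diagonal:
D4: 24, 24, 24, 24, 24, 24, 24, 24
D3: 78, 102, 126, 150, 174, 198, 222, 246
D2: 88, 166, 268, 394, 544, 718, 916, 1138
D1: 31, 119, 285, 553, 947, 1491, 2209, 3125
x: -22, 9, 128, 413, 966, 1913, 3404, 5613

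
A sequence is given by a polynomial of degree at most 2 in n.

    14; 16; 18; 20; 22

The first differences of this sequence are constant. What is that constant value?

D1: 2, 2, 2, 2

2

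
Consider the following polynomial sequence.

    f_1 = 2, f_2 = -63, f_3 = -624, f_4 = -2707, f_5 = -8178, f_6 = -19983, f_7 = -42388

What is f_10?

-240703

D1: -65 , -561 , -2083 , -5471 , -11805 , -22405
D2: -496 , -1522 , -3388 , -6334 , -10600
D3: -1026 , -1866 , -2946 , -4266
D4: -840 , -1080 , -1320
D5: -240 , -240
Constant fifth difference = -240, so extend:
-1320 − 240 = -1560;  -4266 − 1560 = -5826;  -10600 − 5826 = -16426;  -22405 − 16426 = -38831;  -42388 − 38831 = -81219
-1560 − 240 = -1800;  -5826 − 1800 = -7626;  -16426 − 7626 = -24052;  -38831 − 24052 = -62883;  -81219 − 62883 = -144102
-1800 − 240 = -2040;  -7626 − 2040 = -9666;  -24052 − 9666 = -33718;  -62883 − 33718 = -96601;  -144102 − 96601 = -240703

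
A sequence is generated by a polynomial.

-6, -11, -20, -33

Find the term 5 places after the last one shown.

Δ: -5, -9, -13
Δ²: -4, -4
Second differences constant at -4.
-13 − 4 = -17;  -33 − 17 = -50
-17 − 4 = -21;  -50 − 21 = -71
-21 − 4 = -25;  -71 − 25 = -96
-25 − 4 = -29;  -96 − 29 = -125
-29 − 4 = -33;  -125 − 33 = -158

-158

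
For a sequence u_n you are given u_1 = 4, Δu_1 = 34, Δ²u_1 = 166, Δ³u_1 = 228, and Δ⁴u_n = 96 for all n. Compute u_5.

Build the table forward from the leading diagonal:
D4: 96  96  96  96  96
D3: 228  324  420  516  612
D2: 166  394  718  1138  1654
D1: 34  200  594  1312  2450
u: 4  38  238  832  2144

2144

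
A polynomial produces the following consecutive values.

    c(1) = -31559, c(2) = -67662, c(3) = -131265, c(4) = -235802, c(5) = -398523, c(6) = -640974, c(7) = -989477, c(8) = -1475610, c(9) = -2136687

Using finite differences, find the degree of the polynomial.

First differences: -36103, -63603, -104537, -162721, -242451, -348503, -486133, -661077
Second differences: -27500, -40934, -58184, -79730, -106052, -137630, -174944
Third differences: -13434, -17250, -21546, -26322, -31578, -37314
Fourth differences: -3816, -4296, -4776, -5256, -5736
Fifth differences: -480, -480, -480, -480
The fifth differences are constant, so the polynomial has degree 5.

5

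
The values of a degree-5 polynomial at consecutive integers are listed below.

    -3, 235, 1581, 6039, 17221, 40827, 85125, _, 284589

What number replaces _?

Using the first 7 terms:
First differences: 238, 1346, 4458, 11182, 23606, 44298
Second differences: 1108, 3112, 6724, 12424, 20692
Third differences: 2004, 3612, 5700, 8268
Fourth differences: 1608, 2088, 2568
Fifth differences: 480, 480
Constant fifth difference = 480.
Extend forward: 2568 + 480 = 3048;  8268 + 3048 = 11316;  20692 + 11316 = 32008;  44298 + 32008 = 76306;  85125 + 76306 = 161431

161431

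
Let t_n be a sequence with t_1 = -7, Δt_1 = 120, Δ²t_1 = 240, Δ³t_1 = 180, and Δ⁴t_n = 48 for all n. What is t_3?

Build the table forward from the leading diagonal:
D4: 48  48  48
D3: 180  228  276
D2: 240  420  648
D1: 120  360  780
t: -7  113  473

473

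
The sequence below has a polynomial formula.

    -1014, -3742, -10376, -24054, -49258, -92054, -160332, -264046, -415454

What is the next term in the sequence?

D1: -2728, -6634, -13678, -25204, -42796, -68278, -103714, -151408
D2: -3906, -7044, -11526, -17592, -25482, -35436, -47694
D3: -3138, -4482, -6066, -7890, -9954, -12258
D4: -1344, -1584, -1824, -2064, -2304
D5: -240, -240, -240, -240
The fifth differences are constant (-240).
-2304 − 240 = -2544;  -12258 − 2544 = -14802;  -47694 − 14802 = -62496;  -151408 − 62496 = -213904;  -415454 − 213904 = -629358

-629358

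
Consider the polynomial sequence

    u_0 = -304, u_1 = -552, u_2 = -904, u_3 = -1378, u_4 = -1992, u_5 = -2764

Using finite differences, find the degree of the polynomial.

D1: -248, -352, -474, -614, -772
D2: -104, -122, -140, -158
D3: -18, -18, -18
The third differences are constant, so the polynomial has degree 3.

3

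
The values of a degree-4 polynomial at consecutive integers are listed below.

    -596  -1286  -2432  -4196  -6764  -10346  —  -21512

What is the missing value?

Using the first 6 terms:
D1: -690, -1146, -1764, -2568, -3582
D2: -456, -618, -804, -1014
D3: -162, -186, -210
D4: -24, -24
Constant fourth difference = -24.
Extend forward: -210 − 24 = -234;  -1014 − 234 = -1248;  -3582 − 1248 = -4830;  -10346 − 4830 = -15176

-15176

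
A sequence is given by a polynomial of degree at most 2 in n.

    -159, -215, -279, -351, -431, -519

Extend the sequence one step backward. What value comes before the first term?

Δ: -56, -64, -72, -80, -88
Δ²: -8, -8, -8, -8
The second differences are constant at -8.
Work back: -56 + 8 = -48;  -159 + 48 = -111

-111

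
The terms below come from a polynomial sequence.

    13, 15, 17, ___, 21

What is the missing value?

Using the first 3 terms:
Δ: 2  2
Constant first difference = 2.
Extend forward: 17 + 2 = 19

19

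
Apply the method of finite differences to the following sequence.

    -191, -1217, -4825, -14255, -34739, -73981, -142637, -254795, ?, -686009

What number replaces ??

-428455

Using the first 8 terms:
D1: -1026, -3608, -9430, -20484, -39242, -68656, -112158
D2: -2582, -5822, -11054, -18758, -29414, -43502
D3: -3240, -5232, -7704, -10656, -14088
D4: -1992, -2472, -2952, -3432
D5: -480, -480, -480
Constant fifth difference = -480.
Extend forward: -3432 − 480 = -3912;  -14088 − 3912 = -18000;  -43502 − 18000 = -61502;  -112158 − 61502 = -173660;  -254795 − 173660 = -428455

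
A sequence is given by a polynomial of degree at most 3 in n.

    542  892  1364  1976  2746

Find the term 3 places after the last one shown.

6184

Δ: 350, 472, 612, 770
Δ²: 122, 140, 158
Δ³: 18, 18
Constant third difference = 18, so extend:
158 + 18 = 176;  770 + 176 = 946;  2746 + 946 = 3692
176 + 18 = 194;  946 + 194 = 1140;  3692 + 1140 = 4832
194 + 18 = 212;  1140 + 212 = 1352;  4832 + 1352 = 6184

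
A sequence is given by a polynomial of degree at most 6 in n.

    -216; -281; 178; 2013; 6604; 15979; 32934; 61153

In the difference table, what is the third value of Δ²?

Δ: -65, 459, 1835, 4591, 9375, 16955, 28219
Δ²: 524, 1376, 2756, 4784, 7580, 11264
Δ³: 852, 1380, 2028, 2796, 3684
Δ⁴: 528, 648, 768, 888
Δ⁵: 120, 120, 120

2756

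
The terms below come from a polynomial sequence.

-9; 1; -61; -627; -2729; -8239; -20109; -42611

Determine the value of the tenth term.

-144639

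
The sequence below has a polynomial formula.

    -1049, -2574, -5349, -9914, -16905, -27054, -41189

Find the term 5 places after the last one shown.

-1525, -2775, -4565, -6991, -10149, -14135
-1250, -1790, -2426, -3158, -3986
-540, -636, -732, -828
-96, -96, -96
The fourth differences are constant (-96).
-828 − 96 = -924;  -3986 − 924 = -4910;  -14135 − 4910 = -19045;  -41189 − 19045 = -60234
-924 − 96 = -1020;  -4910 − 1020 = -5930;  -19045 − 5930 = -24975;  -60234 − 24975 = -85209
-1020 − 96 = -1116;  -5930 − 1116 = -7046;  -24975 − 7046 = -32021;  -85209 − 32021 = -117230
-1116 − 96 = -1212;  -7046 − 1212 = -8258;  -32021 − 8258 = -40279;  -117230 − 40279 = -157509
-1212 − 96 = -1308;  -8258 − 1308 = -9566;  -40279 − 9566 = -49845;  -157509 − 49845 = -207354

-207354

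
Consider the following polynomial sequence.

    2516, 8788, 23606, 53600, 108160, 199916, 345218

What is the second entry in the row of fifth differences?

480

First differences: 6272, 14818, 29994, 54560, 91756, 145302
Second differences: 8546, 15176, 24566, 37196, 53546
Third differences: 6630, 9390, 12630, 16350
Fourth differences: 2760, 3240, 3720
Fifth differences: 480, 480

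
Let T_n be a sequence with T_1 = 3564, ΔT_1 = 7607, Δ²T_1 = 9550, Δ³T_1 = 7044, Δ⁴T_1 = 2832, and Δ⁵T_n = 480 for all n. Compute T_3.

Build the table forward from the leading diagonal:
D5: 480  480  480
D4: 2832  3312  3792
D3: 7044  9876  13188
D2: 9550  16594  26470
D1: 7607  17157  33751
T: 3564  11171  28328

28328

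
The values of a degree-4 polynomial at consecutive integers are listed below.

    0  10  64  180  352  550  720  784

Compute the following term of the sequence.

10 , 54 , 116 , 172 , 198 , 170 , 64
44 , 62 , 56 , 26 , -28 , -106
18 , -6 , -30 , -54 , -78
-24 , -24 , -24 , -24
The fourth differences are constant (-24).
-78 − 24 = -102;  -106 − 102 = -208;  64 − 208 = -144;  784 − 144 = 640

640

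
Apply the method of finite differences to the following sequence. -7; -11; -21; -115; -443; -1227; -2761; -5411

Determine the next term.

Δ: -4 , -10 , -94 , -328 , -784 , -1534 , -2650
Δ²: -6 , -84 , -234 , -456 , -750 , -1116
Δ³: -78 , -150 , -222 , -294 , -366
Δ⁴: -72 , -72 , -72 , -72
Fourth differences constant at -72.
-366 − 72 = -438;  -1116 − 438 = -1554;  -2650 − 1554 = -4204;  -5411 − 4204 = -9615

-9615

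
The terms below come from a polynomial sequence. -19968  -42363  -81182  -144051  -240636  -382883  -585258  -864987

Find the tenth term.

-22395, -38819, -62869, -96585, -142247, -202375, -279729
-16424, -24050, -33716, -45662, -60128, -77354
-7626, -9666, -11946, -14466, -17226
-2040, -2280, -2520, -2760
-240, -240, -240
Fifth differences constant at -240.
-2760 − 240 = -3000;  -17226 − 3000 = -20226;  -77354 − 20226 = -97580;  -279729 − 97580 = -377309;  -864987 − 377309 = -1242296
-3000 − 240 = -3240;  -20226 − 3240 = -23466;  -97580 − 23466 = -121046;  -377309 − 121046 = -498355;  -1242296 − 498355 = -1740651

-1740651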